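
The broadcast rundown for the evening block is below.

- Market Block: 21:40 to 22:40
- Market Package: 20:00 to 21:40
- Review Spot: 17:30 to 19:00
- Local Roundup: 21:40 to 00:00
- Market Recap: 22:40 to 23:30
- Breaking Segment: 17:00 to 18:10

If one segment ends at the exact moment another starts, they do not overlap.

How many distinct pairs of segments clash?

3

Sorted by start: Breaking Segment, Review Spot, Market Package, Market Block, Local Roundup, Market Recap.
Review Spot starts before Breaking Segment ends → Breaking Segment and Review Spot overlap.
Market Package starts after Breaking Segment ends; Breaking Segment is clear from here.
Market Package starts after Review Spot ends; Review Spot is clear from here.
Market Block starts exactly when Market Package ends (back-to-back, no overlap); Market Package is clear from here.
Local Roundup starts before Market Block ends → Market Block and Local Roundup overlap.
Market Recap starts exactly when Market Block ends (back-to-back, no overlap).
Market Recap starts before Local Roundup ends → Local Roundup and Market Recap overlap.
Overlapping pairs: Breaking Segment & Review Spot, Local Roundup & Market Block, Local Roundup & Market Recap — 3 in total.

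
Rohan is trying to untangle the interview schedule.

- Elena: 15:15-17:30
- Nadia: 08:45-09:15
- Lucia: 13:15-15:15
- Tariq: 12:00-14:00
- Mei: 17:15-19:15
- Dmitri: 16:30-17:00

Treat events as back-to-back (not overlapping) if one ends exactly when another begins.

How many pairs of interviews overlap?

Sorted by start: Nadia, Tariq, Lucia, Elena, Dmitri, Mei.
Tariq starts after Nadia ends, so Nadia has no further overlaps.
Lucia starts before Tariq ends → Tariq and Lucia overlap.
Elena starts after Tariq ends, so Tariq has no further overlaps.
Elena starts exactly when Lucia ends (back-to-back, no overlap), so Lucia has no further overlaps.
Dmitri starts before Elena ends → Elena and Dmitri overlap.
Mei starts before Elena ends → Elena and Mei overlap.
Mei starts after Dmitri ends.
Overlapping pairs: Dmitri & Elena, Elena & Mei, Lucia & Tariq — 3 in total.

3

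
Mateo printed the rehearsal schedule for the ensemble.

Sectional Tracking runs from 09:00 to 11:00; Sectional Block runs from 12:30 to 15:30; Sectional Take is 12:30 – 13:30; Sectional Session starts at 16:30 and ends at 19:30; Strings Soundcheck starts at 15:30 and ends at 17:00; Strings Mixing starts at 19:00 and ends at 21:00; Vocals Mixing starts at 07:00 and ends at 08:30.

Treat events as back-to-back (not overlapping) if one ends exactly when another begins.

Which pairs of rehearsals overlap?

Sectional Block & Sectional Take, Sectional Session & Strings Mixing, Sectional Session & Strings Soundcheck

Sorted by start: Vocals Mixing, Sectional Tracking, Sectional Block, Sectional Take, Strings Soundcheck, Sectional Session, Strings Mixing.
Sectional Tracking starts after Vocals Mixing ends, so nothing later overlaps Vocals Mixing either.
Sectional Block starts after Sectional Tracking ends, so nothing later overlaps Sectional Tracking either.
Sectional Take starts before Sectional Block ends → Sectional Block and Sectional Take overlap.
Strings Soundcheck starts exactly when Sectional Block ends (back-to-back, no overlap), so nothing later overlaps Sectional Block either.
Strings Soundcheck starts after Sectional Take ends, so nothing later overlaps Sectional Take either.
Sectional Session starts before Strings Soundcheck ends → Strings Soundcheck and Sectional Session overlap.
Strings Mixing starts after Strings Soundcheck ends.
Strings Mixing starts before Sectional Session ends → Sectional Session and Strings Mixing overlap.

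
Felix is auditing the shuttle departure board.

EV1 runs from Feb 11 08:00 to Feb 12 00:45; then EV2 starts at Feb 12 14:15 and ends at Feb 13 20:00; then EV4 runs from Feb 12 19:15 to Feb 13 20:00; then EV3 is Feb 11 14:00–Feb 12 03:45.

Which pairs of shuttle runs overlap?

EV1 & EV3, EV2 & EV4

Two intervals overlap when each starts before the other ends.
Sorted by start: EV1, EV3, EV2, EV4.
EV3 starts before EV1 ends → EV1 and EV3 overlap.
EV2 starts after EV1 ends — done with EV1.
EV2 starts after EV3 ends — done with EV3.
EV4 starts before EV2 ends → EV2 and EV4 overlap.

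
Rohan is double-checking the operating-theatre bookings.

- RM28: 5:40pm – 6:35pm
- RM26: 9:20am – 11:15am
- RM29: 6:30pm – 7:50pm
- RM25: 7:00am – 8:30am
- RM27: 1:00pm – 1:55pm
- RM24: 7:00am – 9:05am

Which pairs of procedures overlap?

RM24 & RM25, RM28 & RM29

Sorted by start: RM24, RM25, RM26, RM27, RM28, RM29.
RM25 starts before RM24 ends → RM24 and RM25 overlap.
RM26 starts after RM24 ends, so RM24 has no further overlaps.
RM26 starts after RM25 ends, so RM25 has no further overlaps.
RM27 starts after RM26 ends, so RM26 has no further overlaps.
RM28 starts after RM27 ends, so RM27 has no further overlaps.
RM29 starts before RM28 ends → RM28 and RM29 overlap.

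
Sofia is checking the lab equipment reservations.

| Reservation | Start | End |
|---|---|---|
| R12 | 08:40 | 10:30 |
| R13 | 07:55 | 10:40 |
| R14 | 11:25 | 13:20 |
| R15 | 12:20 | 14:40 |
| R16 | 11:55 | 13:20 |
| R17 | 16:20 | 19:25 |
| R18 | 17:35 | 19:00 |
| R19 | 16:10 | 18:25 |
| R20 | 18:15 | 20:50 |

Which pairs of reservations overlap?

R12 & R13, R14 & R15, R14 & R16, R15 & R16, R17 & R18, R17 & R19, R17 & R20, R18 & R19, R18 & R20, R19 & R20

Sorted by start: R13, R12, R14, R16, R15, R19, R17, R18, R20.
R12 starts before R13 ends → R13 and R12 overlap.
R14 starts after R13 ends, so nothing later overlaps R13 either.
R14 starts after R12 ends, so nothing later overlaps R12 either.
R16 starts before R14 ends → R14 and R16 overlap.
R15 starts before R14 ends → R14 and R15 overlap.
R19 starts after R14 ends, so nothing later overlaps R14 either.
R15 starts before R16 ends → R16 and R15 overlap.
R19 starts after R16 ends, so nothing later overlaps R16 either.
R19 starts after R15 ends, so nothing later overlaps R15 either.
R17 starts before R19 ends → R19 and R17 overlap.
R18 starts before R19 ends → R19 and R18 overlap.
R20 starts before R19 ends → R19 and R20 overlap.
R18 starts before R17 ends → R17 and R18 overlap.
R20 starts before R17 ends → R17 and R20 overlap.
R20 starts before R18 ends → R18 and R20 overlap.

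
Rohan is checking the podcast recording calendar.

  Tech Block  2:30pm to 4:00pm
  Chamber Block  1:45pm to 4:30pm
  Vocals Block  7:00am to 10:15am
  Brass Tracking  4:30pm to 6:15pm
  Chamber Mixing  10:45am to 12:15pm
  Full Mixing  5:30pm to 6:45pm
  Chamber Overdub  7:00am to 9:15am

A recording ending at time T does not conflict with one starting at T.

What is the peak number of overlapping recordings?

2

Sort all start/end points and keep a running count:
7:00am start Chamber Overdub → 1
7:00am start Vocals Block → 2
9:15am end Chamber Overdub → 1
10:15am end Vocals Block → 0
10:45am start Chamber Mixing → 1
12:15pm end Chamber Mixing → 0
1:45pm start Chamber Block → 1
2:30pm start Tech Block → 2
4:00pm end Tech Block → 1
4:30pm end Chamber Block → 0
4:30pm start Brass Tracking → 1
5:30pm start Full Mixing → 2
6:15pm end Brass Tracking → 1
6:45pm end Full Mixing → 0
Peak is 2, at 7:00am (Chamber Overdub, Vocals Block).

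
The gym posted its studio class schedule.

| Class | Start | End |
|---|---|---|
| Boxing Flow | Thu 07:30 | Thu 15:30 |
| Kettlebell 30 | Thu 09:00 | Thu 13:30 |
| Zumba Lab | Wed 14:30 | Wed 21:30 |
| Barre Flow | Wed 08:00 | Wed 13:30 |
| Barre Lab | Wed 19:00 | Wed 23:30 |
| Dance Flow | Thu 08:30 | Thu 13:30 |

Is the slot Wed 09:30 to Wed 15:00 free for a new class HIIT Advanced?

No — it overlaps Barre Flow, Zumba Lab

Barre Flow: starts Wed 08:00 before HIIT Advanced ends Wed 15:00, and ends Wed 13:30 after HIIT Advanced starts Wed 09:30 → overlap.
Zumba Lab: starts Wed 14:30 before HIIT Advanced ends Wed 15:00, and ends Wed 21:30 after HIIT Advanced starts Wed 09:30 → overlap.
Barre Lab: starts Wed 19:00 at or after HIIT Advanced ends Wed 15:00 → clear.
Boxing Flow: starts Thu 07:30 at or after HIIT Advanced ends Wed 15:00 → clear.
Dance Flow: starts Thu 08:30 at or after HIIT Advanced ends Wed 15:00 → clear.
Kettlebell 30: starts Thu 09:00 at or after HIIT Advanced ends Wed 15:00 → clear.
HIIT Advanced overlaps Barre Flow, Zumba Lab.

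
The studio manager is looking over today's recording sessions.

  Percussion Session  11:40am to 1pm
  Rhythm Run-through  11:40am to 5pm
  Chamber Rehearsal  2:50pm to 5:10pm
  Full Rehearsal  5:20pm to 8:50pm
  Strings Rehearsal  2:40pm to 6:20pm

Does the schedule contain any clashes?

Sorted by start: Rhythm Run-through, Percussion Session, Strings Rehearsal, Chamber Rehearsal, Full Rehearsal.
Percussion Session starts before Rhythm Run-through ends → Rhythm Run-through and Percussion Session overlap.
That's a conflict, so the schedule is not conflict-free.

Yes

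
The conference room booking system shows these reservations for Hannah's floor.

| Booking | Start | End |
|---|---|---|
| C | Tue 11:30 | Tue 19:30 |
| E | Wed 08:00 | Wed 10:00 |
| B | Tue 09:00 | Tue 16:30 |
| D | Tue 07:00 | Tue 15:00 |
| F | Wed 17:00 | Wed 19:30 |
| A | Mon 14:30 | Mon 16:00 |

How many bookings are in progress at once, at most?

Sweep the timeline, counting +1 at each start and −1 at each end (ends before starts at a tie):
Mon 14:30 start A → 1
Mon 16:00 end A → 0
Tue 07:00 start D → 1
Tue 09:00 start B → 2
Tue 11:30 start C → 3
Tue 15:00 end D → 2
Tue 16:30 end B → 1
Tue 19:30 end C → 0
Wed 08:00 start E → 1
Wed 10:00 end E → 0
Wed 17:00 start F → 1
Wed 19:30 end F → 0
Peak is 3, at Tue 11:30 (B, C, D).

3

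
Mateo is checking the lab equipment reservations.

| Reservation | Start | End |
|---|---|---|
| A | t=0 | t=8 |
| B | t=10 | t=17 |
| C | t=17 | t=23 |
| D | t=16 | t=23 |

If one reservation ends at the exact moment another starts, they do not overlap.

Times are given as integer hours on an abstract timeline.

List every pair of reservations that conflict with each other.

Sorted by start: A, B, D, C.
B starts after A ends, so A has no further overlaps.
D starts before B ends → B and D overlap.
C starts exactly when B ends (back-to-back, no overlap).
C starts before D ends → D and C overlap.

B & D, C & D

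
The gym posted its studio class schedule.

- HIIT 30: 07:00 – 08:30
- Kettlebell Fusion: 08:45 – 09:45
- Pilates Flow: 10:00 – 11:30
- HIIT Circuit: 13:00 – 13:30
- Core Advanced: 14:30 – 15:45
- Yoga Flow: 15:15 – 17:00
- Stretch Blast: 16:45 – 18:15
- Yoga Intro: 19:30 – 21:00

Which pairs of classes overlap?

Two intervals overlap when each starts before the other ends.
Sorted by start: HIIT 30, Kettlebell Fusion, Pilates Flow, HIIT Circuit, Core Advanced, Yoga Flow, Stretch Blast, Yoga Intro.
Kettlebell Fusion starts after HIIT 30 ends — done with HIIT 30.
Pilates Flow starts after Kettlebell Fusion ends — done with Kettlebell Fusion.
HIIT Circuit starts after Pilates Flow ends — done with Pilates Flow.
Core Advanced starts after HIIT Circuit ends — done with HIIT Circuit.
Yoga Flow starts before Core Advanced ends → Core Advanced and Yoga Flow overlap.
Stretch Blast starts after Core Advanced ends — done with Core Advanced.
Stretch Blast starts before Yoga Flow ends → Yoga Flow and Stretch Blast overlap.
Yoga Intro starts after Yoga Flow ends.
Yoga Intro starts after Stretch Blast ends.

Core Advanced & Yoga Flow, Stretch Blast & Yoga Flow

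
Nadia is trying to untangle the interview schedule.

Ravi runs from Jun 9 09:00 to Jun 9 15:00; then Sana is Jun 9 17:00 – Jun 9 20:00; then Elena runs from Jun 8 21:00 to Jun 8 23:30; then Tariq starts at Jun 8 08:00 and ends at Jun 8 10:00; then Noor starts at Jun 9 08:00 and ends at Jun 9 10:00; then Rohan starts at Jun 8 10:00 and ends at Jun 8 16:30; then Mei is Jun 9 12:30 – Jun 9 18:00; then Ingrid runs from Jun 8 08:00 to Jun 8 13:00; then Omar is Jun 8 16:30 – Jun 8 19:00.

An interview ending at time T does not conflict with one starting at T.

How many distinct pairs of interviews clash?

5

Sorted by start: Tariq, Ingrid, Rohan, Omar, Elena, Noor, Ravi, Mei, Sana.
Ingrid starts before Tariq ends → Tariq and Ingrid overlap.
Rohan starts exactly when Tariq ends (back-to-back, no overlap); Tariq is clear from here.
Rohan starts before Ingrid ends → Ingrid and Rohan overlap.
Omar starts after Ingrid ends; Ingrid is clear from here.
Omar starts exactly when Rohan ends (back-to-back, no overlap); Rohan is clear from here.
Elena starts after Omar ends; Omar is clear from here.
Noor starts after Elena ends; Elena is clear from here.
Ravi starts before Noor ends → Noor and Ravi overlap.
Mei starts after Noor ends; Noor is clear from here.
Mei starts before Ravi ends → Ravi and Mei overlap.
Sana starts after Ravi ends.
Sana starts before Mei ends → Mei and Sana overlap.
Overlapping pairs: Ingrid & Rohan, Ingrid & Tariq, Mei & Ravi, Mei & Sana, Noor & Ravi — 5 in total.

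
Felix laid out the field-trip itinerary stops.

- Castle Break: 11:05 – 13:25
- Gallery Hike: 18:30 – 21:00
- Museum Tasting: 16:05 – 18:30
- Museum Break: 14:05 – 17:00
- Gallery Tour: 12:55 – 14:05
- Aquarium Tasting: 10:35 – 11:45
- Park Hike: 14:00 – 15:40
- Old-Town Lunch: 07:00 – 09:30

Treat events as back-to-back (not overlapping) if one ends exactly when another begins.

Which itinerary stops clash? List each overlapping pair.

Aquarium Tasting & Castle Break, Castle Break & Gallery Tour, Gallery Tour & Park Hike, Museum Break & Museum Tasting, Museum Break & Park Hike

Sorted by start: Old-Town Lunch, Aquarium Tasting, Castle Break, Gallery Tour, Park Hike, Museum Break, Museum Tasting, Gallery Hike.
Aquarium Tasting starts after Old-Town Lunch ends, so Old-Town Lunch has no further overlaps.
Castle Break starts before Aquarium Tasting ends → Aquarium Tasting and Castle Break overlap.
Gallery Tour starts after Aquarium Tasting ends, so Aquarium Tasting has no further overlaps.
Gallery Tour starts before Castle Break ends → Castle Break and Gallery Tour overlap.
Park Hike starts after Castle Break ends, so Castle Break has no further overlaps.
Park Hike starts before Gallery Tour ends → Gallery Tour and Park Hike overlap.
Museum Break starts exactly when Gallery Tour ends (back-to-back, no overlap), so Gallery Tour has no further overlaps.
Museum Break starts before Park Hike ends → Park Hike and Museum Break overlap.
Museum Tasting starts after Park Hike ends, so Park Hike has no further overlaps.
Museum Tasting starts before Museum Break ends → Museum Break and Museum Tasting overlap.
Gallery Hike starts after Museum Break ends.
Gallery Hike starts exactly when Museum Tasting ends (back-to-back, no overlap).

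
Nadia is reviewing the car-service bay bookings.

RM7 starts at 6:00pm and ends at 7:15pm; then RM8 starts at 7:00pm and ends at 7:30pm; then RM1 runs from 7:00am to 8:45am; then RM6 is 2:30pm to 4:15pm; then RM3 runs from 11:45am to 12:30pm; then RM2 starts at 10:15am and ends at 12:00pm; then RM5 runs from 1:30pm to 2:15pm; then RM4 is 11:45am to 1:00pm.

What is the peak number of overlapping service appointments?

Sweep the timeline, counting +1 at each start and −1 at each end (ends before starts at a tie):
7:00am start RM1 → 1
8:45am end RM1 → 0
10:15am start RM2 → 1
11:45am start RM3 → 2
11:45am start RM4 → 3
12:00pm end RM2 → 2
12:30pm end RM3 → 1
1:00pm end RM4 → 0
1:30pm start RM5 → 1
2:15pm end RM5 → 0
2:30pm start RM6 → 1
4:15pm end RM6 → 0
6:00pm start RM7 → 1
7:00pm start RM8 → 2
7:15pm end RM7 → 1
7:30pm end RM8 → 0
Peak is 3, at 11:45am (RM2, RM3, RM4).

3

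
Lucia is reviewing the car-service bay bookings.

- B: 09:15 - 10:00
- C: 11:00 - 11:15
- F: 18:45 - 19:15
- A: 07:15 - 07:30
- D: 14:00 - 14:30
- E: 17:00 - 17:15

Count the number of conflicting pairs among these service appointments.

0

Sorted by start: A, B, C, D, E, F.
B starts after A ends; A is clear from here.
C starts after B ends; B is clear from here.
D starts after C ends; C is clear from here.
E starts after D ends; D is clear from here.
F starts after E ends.
No pair overlaps.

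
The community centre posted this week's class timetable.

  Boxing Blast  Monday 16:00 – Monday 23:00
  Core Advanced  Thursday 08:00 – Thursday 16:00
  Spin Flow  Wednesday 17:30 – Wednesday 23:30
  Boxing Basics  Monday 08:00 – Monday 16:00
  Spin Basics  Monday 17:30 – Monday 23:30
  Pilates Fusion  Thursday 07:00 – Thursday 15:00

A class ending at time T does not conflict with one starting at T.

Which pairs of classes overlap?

Two intervals overlap when each starts before the other ends.
Sorted by start: Boxing Basics, Boxing Blast, Spin Basics, Spin Flow, Pilates Fusion, Core Advanced.
Boxing Blast starts exactly when Boxing Basics ends (back-to-back, no overlap), so Boxing Basics has no further overlaps.
Spin Basics starts before Boxing Blast ends → Boxing Blast and Spin Basics overlap.
Spin Flow starts after Boxing Blast ends, so Boxing Blast has no further overlaps.
Spin Flow starts after Spin Basics ends, so Spin Basics has no further overlaps.
Pilates Fusion starts after Spin Flow ends, so Spin Flow has no further overlaps.
Core Advanced starts before Pilates Fusion ends → Pilates Fusion and Core Advanced overlap.

Boxing Blast & Spin Basics, Core Advanced & Pilates Fusion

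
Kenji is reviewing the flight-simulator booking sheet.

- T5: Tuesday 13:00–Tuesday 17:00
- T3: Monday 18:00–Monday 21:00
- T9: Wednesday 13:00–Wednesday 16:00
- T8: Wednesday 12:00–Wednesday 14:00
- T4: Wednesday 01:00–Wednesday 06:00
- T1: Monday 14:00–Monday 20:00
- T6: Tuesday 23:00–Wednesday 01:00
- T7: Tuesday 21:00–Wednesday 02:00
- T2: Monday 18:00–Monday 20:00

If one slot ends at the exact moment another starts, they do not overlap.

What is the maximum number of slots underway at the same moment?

3

Walk through starts and ends in time order (an end at T is processed before a start at T):
Monday 14:00 start T1 → 1
Monday 18:00 start T2 → 2
Monday 18:00 start T3 → 3
Monday 20:00 end T1 → 2
Monday 20:00 end T2 → 1
Monday 21:00 end T3 → 0
Tuesday 13:00 start T5 → 1
Tuesday 17:00 end T5 → 0
Tuesday 21:00 start T7 → 1
Tuesday 23:00 start T6 → 2
Wednesday 01:00 end T6 → 1
Wednesday 01:00 start T4 → 2
Wednesday 02:00 end T7 → 1
Wednesday 06:00 end T4 → 0
Wednesday 12:00 start T8 → 1
Wednesday 13:00 start T9 → 2
Wednesday 14:00 end T8 → 1
Wednesday 16:00 end T9 → 0
Peak is 3, at Monday 18:00 (T1, T2, T3).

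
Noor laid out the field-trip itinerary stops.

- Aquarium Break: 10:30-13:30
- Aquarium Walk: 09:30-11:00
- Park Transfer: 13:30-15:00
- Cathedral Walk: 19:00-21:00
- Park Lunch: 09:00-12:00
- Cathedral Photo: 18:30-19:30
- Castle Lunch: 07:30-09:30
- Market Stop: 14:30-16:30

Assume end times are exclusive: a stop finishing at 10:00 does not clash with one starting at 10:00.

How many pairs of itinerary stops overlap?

Two intervals overlap when each starts before the other ends.
Sorted by start: Castle Lunch, Park Lunch, Aquarium Walk, Aquarium Break, Park Transfer, Market Stop, Cathedral Photo, Cathedral Walk.
Park Lunch starts before Castle Lunch ends → Castle Lunch and Park Lunch overlap.
Aquarium Walk starts exactly when Castle Lunch ends (back-to-back, no overlap) — done with Castle Lunch.
Aquarium Walk starts before Park Lunch ends → Park Lunch and Aquarium Walk overlap.
Aquarium Break starts before Park Lunch ends → Park Lunch and Aquarium Break overlap.
Park Transfer starts after Park Lunch ends — done with Park Lunch.
Aquarium Break starts before Aquarium Walk ends → Aquarium Walk and Aquarium Break overlap.
Park Transfer starts after Aquarium Walk ends — done with Aquarium Walk.
Park Transfer starts exactly when Aquarium Break ends (back-to-back, no overlap) — done with Aquarium Break.
Market Stop starts before Park Transfer ends → Park Transfer and Market Stop overlap.
Cathedral Photo starts after Park Transfer ends — done with Park Transfer.
Cathedral Photo starts after Market Stop ends — done with Market Stop.
Cathedral Walk starts before Cathedral Photo ends → Cathedral Photo and Cathedral Walk overlap.
Overlapping pairs: Aquarium Break & Aquarium Walk, Aquarium Break & Park Lunch, Aquarium Walk & Park Lunch, Castle Lunch & Park Lunch, Cathedral Photo & Cathedral Walk, Market Stop & Park Transfer — 6 in total.

6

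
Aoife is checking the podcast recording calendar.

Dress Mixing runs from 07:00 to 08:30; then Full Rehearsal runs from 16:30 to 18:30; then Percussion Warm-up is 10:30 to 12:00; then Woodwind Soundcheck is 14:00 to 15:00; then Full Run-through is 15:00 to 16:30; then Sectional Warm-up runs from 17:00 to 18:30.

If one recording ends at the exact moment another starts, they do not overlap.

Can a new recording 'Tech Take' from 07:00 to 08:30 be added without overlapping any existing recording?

Dress Mixing: starts 07:00 before Tech Take ends 08:30, and ends 08:30 after Tech Take starts 07:00 → overlap.
Percussion Warm-up: starts 10:30 at or after Tech Take ends 08:30 → clear.
Woodwind Soundcheck: starts 14:00 at or after Tech Take ends 08:30 → clear.
Full Run-through: starts 15:00 at or after Tech Take ends 08:30 → clear.
Full Rehearsal: starts 16:30 at or after Tech Take ends 08:30 → clear.
Sectional Warm-up: starts 17:00 at or after Tech Take ends 08:30 → clear.
Tech Take overlaps Dress Mixing.

No — it overlaps Dress Mixing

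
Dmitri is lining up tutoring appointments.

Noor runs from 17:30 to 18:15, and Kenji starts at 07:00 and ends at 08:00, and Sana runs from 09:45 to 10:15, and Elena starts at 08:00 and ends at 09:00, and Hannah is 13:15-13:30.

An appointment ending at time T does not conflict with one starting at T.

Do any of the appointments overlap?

Check each pair: they overlap iff neither finishes before the other starts.
Sorted by start: Kenji, Elena, Sana, Hannah, Noor.
Elena starts exactly when Kenji ends (back-to-back, no overlap) — done with Kenji.
Sana starts after Elena ends — done with Elena.
Hannah starts after Sana ends — done with Sana.
Noor starts after Hannah ends.
Every pair is clear; the schedule has no overlaps.

No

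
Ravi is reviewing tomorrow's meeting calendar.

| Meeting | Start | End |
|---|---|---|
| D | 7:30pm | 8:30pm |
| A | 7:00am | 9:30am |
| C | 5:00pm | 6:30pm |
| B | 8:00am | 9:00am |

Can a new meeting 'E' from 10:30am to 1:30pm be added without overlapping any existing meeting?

Yes — the slot is free

A: ends 9:30am at or before E starts 10:30am → clear.
B: ends 9:00am at or before E starts 10:30am → clear.
C: starts 5:00pm at or after E ends 1:30pm → clear.
D: starts 7:30pm at or after E ends 1:30pm → clear.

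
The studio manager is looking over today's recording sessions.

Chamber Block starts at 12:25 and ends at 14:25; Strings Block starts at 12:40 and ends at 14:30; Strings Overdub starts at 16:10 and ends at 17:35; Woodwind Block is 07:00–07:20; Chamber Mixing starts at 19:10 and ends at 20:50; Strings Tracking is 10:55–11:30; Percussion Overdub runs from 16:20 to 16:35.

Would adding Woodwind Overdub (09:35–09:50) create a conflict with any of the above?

Woodwind Block: ends 07:20 at or before Woodwind Overdub starts 09:35 → clear.
Strings Tracking: starts 10:55 at or after Woodwind Overdub ends 09:50 → clear.
Chamber Block: starts 12:25 at or after Woodwind Overdub ends 09:50 → clear.
Strings Block: starts 12:40 at or after Woodwind Overdub ends 09:50 → clear.
Strings Overdub: starts 16:10 at or after Woodwind Overdub ends 09:50 → clear.
Percussion Overdub: starts 16:20 at or after Woodwind Overdub ends 09:50 → clear.
Chamber Mixing: starts 19:10 at or after Woodwind Overdub ends 09:50 → clear.

No — it doesn't clash with anything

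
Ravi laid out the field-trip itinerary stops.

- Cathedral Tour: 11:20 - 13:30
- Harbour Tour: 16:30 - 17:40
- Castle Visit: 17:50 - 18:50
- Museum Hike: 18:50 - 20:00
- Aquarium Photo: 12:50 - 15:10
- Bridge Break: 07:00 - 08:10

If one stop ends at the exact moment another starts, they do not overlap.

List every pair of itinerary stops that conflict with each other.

Check each pair: they overlap iff neither finishes before the other starts.
Sorted by start: Bridge Break, Cathedral Tour, Aquarium Photo, Harbour Tour, Castle Visit, Museum Hike.
Cathedral Tour starts after Bridge Break ends; Bridge Break is clear from here.
Aquarium Photo starts before Cathedral Tour ends → Cathedral Tour and Aquarium Photo overlap.
Harbour Tour starts after Cathedral Tour ends; Cathedral Tour is clear from here.
Harbour Tour starts after Aquarium Photo ends; Aquarium Photo is clear from here.
Castle Visit starts after Harbour Tour ends; Harbour Tour is clear from here.
Museum Hike starts exactly when Castle Visit ends (back-to-back, no overlap).

Aquarium Photo & Cathedral Tour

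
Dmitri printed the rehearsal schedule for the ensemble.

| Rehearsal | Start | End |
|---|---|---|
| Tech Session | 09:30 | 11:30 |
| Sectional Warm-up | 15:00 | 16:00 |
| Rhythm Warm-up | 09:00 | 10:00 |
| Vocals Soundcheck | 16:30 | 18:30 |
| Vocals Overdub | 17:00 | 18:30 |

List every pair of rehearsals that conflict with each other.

Rhythm Warm-up & Tech Session, Vocals Overdub & Vocals Soundcheck

Two intervals overlap when each starts before the other ends.
Sorted by start: Rhythm Warm-up, Tech Session, Sectional Warm-up, Vocals Soundcheck, Vocals Overdub.
Tech Session starts before Rhythm Warm-up ends → Rhythm Warm-up and Tech Session overlap.
Sectional Warm-up starts after Rhythm Warm-up ends; Rhythm Warm-up is clear from here.
Sectional Warm-up starts after Tech Session ends; Tech Session is clear from here.
Vocals Soundcheck starts after Sectional Warm-up ends; Sectional Warm-up is clear from here.
Vocals Overdub starts before Vocals Soundcheck ends → Vocals Soundcheck and Vocals Overdub overlap.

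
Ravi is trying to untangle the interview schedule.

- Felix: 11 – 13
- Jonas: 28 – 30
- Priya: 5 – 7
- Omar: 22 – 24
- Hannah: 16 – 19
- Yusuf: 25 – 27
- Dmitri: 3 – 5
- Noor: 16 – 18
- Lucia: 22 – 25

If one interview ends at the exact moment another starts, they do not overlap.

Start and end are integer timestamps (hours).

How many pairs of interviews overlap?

2

Sorted by start: Dmitri, Priya, Felix, Noor, Hannah, Lucia, Omar, Yusuf, Jonas.
Priya starts exactly when Dmitri ends (back-to-back, no overlap), so nothing later overlaps Dmitri either.
Felix starts after Priya ends, so nothing later overlaps Priya either.
Noor starts after Felix ends, so nothing later overlaps Felix either.
Hannah starts before Noor ends → Noor and Hannah overlap.
Lucia starts after Noor ends, so nothing later overlaps Noor either.
Lucia starts after Hannah ends, so nothing later overlaps Hannah either.
Omar starts before Lucia ends → Lucia and Omar overlap.
Yusuf starts exactly when Lucia ends (back-to-back, no overlap), so nothing later overlaps Lucia either.
Yusuf starts after Omar ends, so nothing later overlaps Omar either.
Jonas starts after Yusuf ends.
Overlapping pairs: Hannah & Noor, Lucia & Omar — 2 in total.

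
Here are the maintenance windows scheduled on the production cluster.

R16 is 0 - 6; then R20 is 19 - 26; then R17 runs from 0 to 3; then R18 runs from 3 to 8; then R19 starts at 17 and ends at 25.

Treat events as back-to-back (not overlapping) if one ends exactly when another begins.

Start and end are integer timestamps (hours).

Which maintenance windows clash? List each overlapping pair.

Sorted by start: R16, R17, R18, R19, R20.
R17 starts before R16 ends → R16 and R17 overlap.
R18 starts before R16 ends → R16 and R18 overlap.
R19 starts after R16 ends — done with R16.
R18 starts exactly when R17 ends (back-to-back, no overlap) — done with R17.
R19 starts after R18 ends — done with R18.
R20 starts before R19 ends → R19 and R20 overlap.

R16 & R17, R16 & R18, R19 & R20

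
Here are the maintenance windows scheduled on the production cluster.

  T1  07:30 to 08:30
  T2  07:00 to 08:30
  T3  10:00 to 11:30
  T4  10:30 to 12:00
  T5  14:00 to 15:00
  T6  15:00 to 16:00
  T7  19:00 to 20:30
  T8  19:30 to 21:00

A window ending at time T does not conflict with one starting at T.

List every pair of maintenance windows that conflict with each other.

Check each pair: they overlap iff neither finishes before the other starts.
Sorted by start: T2, T1, T3, T4, T5, T6, T7, T8.
T1 starts before T2 ends → T2 and T1 overlap.
T3 starts after T2 ends, so nothing later overlaps T2 either.
T3 starts after T1 ends, so nothing later overlaps T1 either.
T4 starts before T3 ends → T3 and T4 overlap.
T5 starts after T3 ends, so nothing later overlaps T3 either.
T5 starts after T4 ends, so nothing later overlaps T4 either.
T6 starts exactly when T5 ends (back-to-back, no overlap), so nothing later overlaps T5 either.
T7 starts after T6 ends, so nothing later overlaps T6 either.
T8 starts before T7 ends → T7 and T8 overlap.

T1 & T2, T3 & T4, T7 & T8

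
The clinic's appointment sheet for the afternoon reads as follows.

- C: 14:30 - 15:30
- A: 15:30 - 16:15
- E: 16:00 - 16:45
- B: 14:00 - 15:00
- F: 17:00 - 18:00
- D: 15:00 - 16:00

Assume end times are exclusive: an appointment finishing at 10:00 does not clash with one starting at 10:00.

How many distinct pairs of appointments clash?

Sorted by start: B, C, D, A, E, F.
C starts before B ends → B and C overlap.
D starts exactly when B ends (back-to-back, no overlap) — done with B.
D starts before C ends → C and D overlap.
A starts exactly when C ends (back-to-back, no overlap) — done with C.
A starts before D ends → D and A overlap.
E starts exactly when D ends (back-to-back, no overlap) — done with D.
E starts before A ends → A and E overlap.
F starts after A ends.
F starts after E ends.
Overlapping pairs: A & D, A & E, B & C, C & D — 4 in total.

4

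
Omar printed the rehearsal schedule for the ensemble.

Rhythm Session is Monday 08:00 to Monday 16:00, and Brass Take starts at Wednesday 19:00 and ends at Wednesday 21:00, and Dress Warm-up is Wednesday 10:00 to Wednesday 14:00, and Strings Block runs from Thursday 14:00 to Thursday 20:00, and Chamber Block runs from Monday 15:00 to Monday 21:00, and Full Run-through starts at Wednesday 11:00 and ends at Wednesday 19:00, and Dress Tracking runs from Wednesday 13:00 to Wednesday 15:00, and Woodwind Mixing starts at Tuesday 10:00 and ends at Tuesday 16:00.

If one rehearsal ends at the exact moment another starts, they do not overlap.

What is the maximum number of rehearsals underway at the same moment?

Sort all start/end points and keep a running count:
Monday 08:00 start Rhythm Session → 1
Monday 15:00 start Chamber Block → 2
Monday 16:00 end Rhythm Session → 1
Monday 21:00 end Chamber Block → 0
Tuesday 10:00 start Woodwind Mixing → 1
Tuesday 16:00 end Woodwind Mixing → 0
Wednesday 10:00 start Dress Warm-up → 1
Wednesday 11:00 start Full Run-through → 2
Wednesday 13:00 start Dress Tracking → 3
Wednesday 14:00 end Dress Warm-up → 2
Wednesday 15:00 end Dress Tracking → 1
Wednesday 19:00 end Full Run-through → 0
Wednesday 19:00 start Brass Take → 1
Wednesday 21:00 end Brass Take → 0
Thursday 14:00 start Strings Block → 1
Thursday 20:00 end Strings Block → 0
Peak is 3, at Wednesday 13:00 (Dress Tracking, Dress Warm-up, Full Run-through).

3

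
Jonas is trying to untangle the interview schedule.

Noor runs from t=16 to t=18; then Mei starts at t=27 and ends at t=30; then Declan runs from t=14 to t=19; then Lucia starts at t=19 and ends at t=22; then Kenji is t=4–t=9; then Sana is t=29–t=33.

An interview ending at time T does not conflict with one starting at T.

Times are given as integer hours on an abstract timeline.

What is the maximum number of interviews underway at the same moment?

Walk through starts and ends in time order (an end at T is processed before a start at T):
t=4 start Kenji → 1
t=9 end Kenji → 0
t=14 start Declan → 1
t=16 start Noor → 2
t=18 end Noor → 1
t=19 end Declan → 0
t=19 start Lucia → 1
t=22 end Lucia → 0
t=27 start Mei → 1
t=29 start Sana → 2
t=30 end Mei → 1
t=33 end Sana → 0
Peak is 2, at t=16 (Declan, Noor).

2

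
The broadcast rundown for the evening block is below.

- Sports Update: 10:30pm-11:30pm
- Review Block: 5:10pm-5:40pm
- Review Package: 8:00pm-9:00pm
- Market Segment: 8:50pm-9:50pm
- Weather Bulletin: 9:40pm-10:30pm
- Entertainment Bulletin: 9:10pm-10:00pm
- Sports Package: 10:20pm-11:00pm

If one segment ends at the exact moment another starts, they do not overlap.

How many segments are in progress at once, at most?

Sweep the timeline, counting +1 at each start and −1 at each end (ends before starts at a tie):
5:10pm start Review Block → 1
5:40pm end Review Block → 0
8:00pm start Review Package → 1
8:50pm start Market Segment → 2
9:00pm end Review Package → 1
9:10pm start Entertainment Bulletin → 2
9:40pm start Weather Bulletin → 3
9:50pm end Market Segment → 2
10:00pm end Entertainment Bulletin → 1
10:20pm start Sports Package → 2
10:30pm end Weather Bulletin → 1
10:30pm start Sports Update → 2
11:00pm end Sports Package → 1
11:30pm end Sports Update → 0
Peak is 3, at 9:40pm (Entertainment Bulletin, Market Segment, Weather Bulletin).

3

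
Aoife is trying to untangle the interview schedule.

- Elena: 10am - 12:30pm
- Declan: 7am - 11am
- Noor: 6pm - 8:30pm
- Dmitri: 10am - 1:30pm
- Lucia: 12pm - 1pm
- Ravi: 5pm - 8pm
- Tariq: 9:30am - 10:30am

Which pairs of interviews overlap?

Declan & Dmitri, Declan & Elena, Declan & Tariq, Dmitri & Elena, Dmitri & Lucia, Dmitri & Tariq, Elena & Lucia, Elena & Tariq, Noor & Ravi

Sorted by start: Declan, Tariq, Elena, Dmitri, Lucia, Ravi, Noor.
Tariq starts before Declan ends → Declan and Tariq overlap.
Elena starts before Declan ends → Declan and Elena overlap.
Dmitri starts before Declan ends → Declan and Dmitri overlap.
Lucia starts after Declan ends, so nothing later overlaps Declan either.
Elena starts before Tariq ends → Tariq and Elena overlap.
Dmitri starts before Tariq ends → Tariq and Dmitri overlap.
Lucia starts after Tariq ends, so nothing later overlaps Tariq either.
Dmitri starts before Elena ends → Elena and Dmitri overlap.
Lucia starts before Elena ends → Elena and Lucia overlap.
Ravi starts after Elena ends, so nothing later overlaps Elena either.
Lucia starts before Dmitri ends → Dmitri and Lucia overlap.
Ravi starts after Dmitri ends, so nothing later overlaps Dmitri either.
Ravi starts after Lucia ends, so nothing later overlaps Lucia either.
Noor starts before Ravi ends → Ravi and Noor overlap.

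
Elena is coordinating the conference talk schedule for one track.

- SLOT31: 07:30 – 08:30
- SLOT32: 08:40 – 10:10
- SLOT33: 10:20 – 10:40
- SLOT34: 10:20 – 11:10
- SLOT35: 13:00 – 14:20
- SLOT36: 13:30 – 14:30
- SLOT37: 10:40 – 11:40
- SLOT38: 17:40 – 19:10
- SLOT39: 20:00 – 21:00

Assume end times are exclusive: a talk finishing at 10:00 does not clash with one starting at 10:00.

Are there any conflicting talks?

Yes

Sorted by start: SLOT31, SLOT32, SLOT33, SLOT34, SLOT37, SLOT35, SLOT36, SLOT38, SLOT39.
SLOT32 starts after SLOT31 ends, so SLOT31 has no further overlaps.
SLOT33 starts after SLOT32 ends, so SLOT32 has no further overlaps.
SLOT34 starts before SLOT33 ends → SLOT33 and SLOT34 overlap.
That's a conflict, so the schedule is not conflict-free.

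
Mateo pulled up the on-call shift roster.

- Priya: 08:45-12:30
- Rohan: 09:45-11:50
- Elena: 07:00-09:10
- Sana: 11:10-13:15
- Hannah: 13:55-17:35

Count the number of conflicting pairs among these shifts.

4

Sorted by start: Elena, Priya, Rohan, Sana, Hannah.
Priya starts before Elena ends → Elena and Priya overlap.
Rohan starts after Elena ends, so nothing later overlaps Elena either.
Rohan starts before Priya ends → Priya and Rohan overlap.
Sana starts before Priya ends → Priya and Sana overlap.
Hannah starts after Priya ends.
Sana starts before Rohan ends → Rohan and Sana overlap.
Hannah starts after Rohan ends.
Hannah starts after Sana ends.
Overlapping pairs: Elena & Priya, Priya & Rohan, Priya & Sana, Rohan & Sana — 4 in total.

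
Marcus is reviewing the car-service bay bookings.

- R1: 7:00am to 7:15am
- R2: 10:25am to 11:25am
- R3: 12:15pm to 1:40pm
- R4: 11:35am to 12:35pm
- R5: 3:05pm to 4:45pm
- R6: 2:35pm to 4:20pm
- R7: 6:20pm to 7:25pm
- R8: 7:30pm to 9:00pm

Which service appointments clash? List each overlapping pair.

Sorted by start: R1, R2, R4, R3, R6, R5, R7, R8.
R2 starts after R1 ends, so nothing later overlaps R1 either.
R4 starts after R2 ends, so nothing later overlaps R2 either.
R3 starts before R4 ends → R4 and R3 overlap.
R6 starts after R4 ends, so nothing later overlaps R4 either.
R6 starts after R3 ends, so nothing later overlaps R3 either.
R5 starts before R6 ends → R6 and R5 overlap.
R7 starts after R6 ends, so nothing later overlaps R6 either.
R7 starts after R5 ends, so nothing later overlaps R5 either.
R8 starts after R7 ends.

R3 & R4, R5 & R6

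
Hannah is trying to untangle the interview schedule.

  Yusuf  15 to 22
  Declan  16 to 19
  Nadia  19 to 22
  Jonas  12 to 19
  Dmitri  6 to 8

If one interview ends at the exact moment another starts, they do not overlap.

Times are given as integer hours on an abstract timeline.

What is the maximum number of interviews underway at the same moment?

Sort all start/end points and keep a running count:
6 start Dmitri → 1
8 end Dmitri → 0
12 start Jonas → 1
15 start Yusuf → 2
16 start Declan → 3
19 end Declan → 2
19 end Jonas → 1
19 start Nadia → 2
22 end Nadia → 1
22 end Yusuf → 0
Peak is 3, at 16 (Declan, Jonas, Yusuf).

3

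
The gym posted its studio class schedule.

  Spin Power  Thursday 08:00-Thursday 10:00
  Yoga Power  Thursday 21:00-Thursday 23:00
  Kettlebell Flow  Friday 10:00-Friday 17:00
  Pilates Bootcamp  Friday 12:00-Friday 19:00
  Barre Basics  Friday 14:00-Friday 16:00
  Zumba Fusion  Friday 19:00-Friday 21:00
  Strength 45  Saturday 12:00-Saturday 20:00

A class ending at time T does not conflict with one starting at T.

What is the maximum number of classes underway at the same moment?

3

Walk through starts and ends in time order (an end at T is processed before a start at T):
Thursday 08:00 start Spin Power → 1
Thursday 10:00 end Spin Power → 0
Thursday 21:00 start Yoga Power → 1
Thursday 23:00 end Yoga Power → 0
Friday 10:00 start Kettlebell Flow → 1
Friday 12:00 start Pilates Bootcamp → 2
Friday 14:00 start Barre Basics → 3
Friday 16:00 end Barre Basics → 2
Friday 17:00 end Kettlebell Flow → 1
Friday 19:00 end Pilates Bootcamp → 0
Friday 19:00 start Zumba Fusion → 1
Friday 21:00 end Zumba Fusion → 0
Saturday 12:00 start Strength 45 → 1
Saturday 20:00 end Strength 45 → 0
Peak is 3, at Friday 14:00 (Barre Basics, Kettlebell Flow, Pilates Bootcamp).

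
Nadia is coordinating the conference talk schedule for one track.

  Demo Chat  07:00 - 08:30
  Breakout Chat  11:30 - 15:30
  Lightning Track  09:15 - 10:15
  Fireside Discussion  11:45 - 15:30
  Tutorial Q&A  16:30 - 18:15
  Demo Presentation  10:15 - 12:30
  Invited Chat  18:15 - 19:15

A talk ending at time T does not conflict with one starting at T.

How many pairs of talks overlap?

3

Two intervals overlap when each starts before the other ends.
Sorted by start: Demo Chat, Lightning Track, Demo Presentation, Breakout Chat, Fireside Discussion, Tutorial Q&A, Invited Chat.
Lightning Track starts after Demo Chat ends — done with Demo Chat.
Demo Presentation starts exactly when Lightning Track ends (back-to-back, no overlap) — done with Lightning Track.
Breakout Chat starts before Demo Presentation ends → Demo Presentation and Breakout Chat overlap.
Fireside Discussion starts before Demo Presentation ends → Demo Presentation and Fireside Discussion overlap.
Tutorial Q&A starts after Demo Presentation ends — done with Demo Presentation.
Fireside Discussion starts before Breakout Chat ends → Breakout Chat and Fireside Discussion overlap.
Tutorial Q&A starts after Breakout Chat ends — done with Breakout Chat.
Tutorial Q&A starts after Fireside Discussion ends — done with Fireside Discussion.
Invited Chat starts exactly when Tutorial Q&A ends (back-to-back, no overlap).
Overlapping pairs: Breakout Chat & Demo Presentation, Breakout Chat & Fireside Discussion, Demo Presentation & Fireside Discussion — 3 in total.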